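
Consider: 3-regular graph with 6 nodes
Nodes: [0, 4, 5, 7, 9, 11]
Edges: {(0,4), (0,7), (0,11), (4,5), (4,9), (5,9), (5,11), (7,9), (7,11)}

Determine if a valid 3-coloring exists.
Yes, G is 3-colorable

A valid 3-coloring: color 1: [0, 9]; color 2: [4, 11]; color 3: [5, 7].
(χ(G) = 3 ≤ 3.)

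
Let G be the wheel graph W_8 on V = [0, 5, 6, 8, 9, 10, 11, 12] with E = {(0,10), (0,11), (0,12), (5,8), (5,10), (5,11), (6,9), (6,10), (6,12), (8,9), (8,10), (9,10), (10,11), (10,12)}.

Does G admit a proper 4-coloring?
Yes, G is 4-colorable

A valid 4-coloring: color 1: [10]; color 2: [5, 9, 12]; color 3: [0, 6, 8]; color 4: [11].
(χ(G) = 4 ≤ 4.)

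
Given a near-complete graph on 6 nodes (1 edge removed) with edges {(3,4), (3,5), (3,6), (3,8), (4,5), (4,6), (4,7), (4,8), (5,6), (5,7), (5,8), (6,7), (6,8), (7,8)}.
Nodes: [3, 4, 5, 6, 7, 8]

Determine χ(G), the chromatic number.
χ(G) = 5

Clique number ω(G) = 5 (lower bound: χ ≥ ω).
The clique on [3, 4, 5, 6, 8] has size 5, forcing χ ≥ 5, and the coloring below uses 5 colors, so χ(G) = 5.
A valid 5-coloring: color 1: [8]; color 2: [4]; color 3: [5]; color 4: [6]; color 5: [3, 7].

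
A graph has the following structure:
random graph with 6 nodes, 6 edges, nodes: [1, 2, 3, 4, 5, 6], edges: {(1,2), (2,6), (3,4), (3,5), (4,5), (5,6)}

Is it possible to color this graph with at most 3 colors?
Yes, G is 3-colorable

A valid 3-coloring: color 1: [2, 5]; color 2: [1, 3, 6]; color 3: [4].
(χ(G) = 3 ≤ 3.)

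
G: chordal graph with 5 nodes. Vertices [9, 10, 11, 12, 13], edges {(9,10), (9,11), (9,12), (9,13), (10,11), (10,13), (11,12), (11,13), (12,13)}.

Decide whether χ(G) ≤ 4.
A valid 4-coloring: color 1: [13]; color 2: [11]; color 3: [9]; color 4: [10, 12].
(χ(G) = 4 ≤ 4.)

Yes, G is 4-colorable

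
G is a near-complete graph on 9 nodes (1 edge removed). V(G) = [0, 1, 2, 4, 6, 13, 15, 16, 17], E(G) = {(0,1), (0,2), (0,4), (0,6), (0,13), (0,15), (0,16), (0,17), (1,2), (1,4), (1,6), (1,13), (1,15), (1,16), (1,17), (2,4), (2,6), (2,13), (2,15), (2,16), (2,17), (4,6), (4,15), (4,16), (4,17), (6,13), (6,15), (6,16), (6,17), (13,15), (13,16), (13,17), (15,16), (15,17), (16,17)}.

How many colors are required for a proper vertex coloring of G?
Clique number ω(G) = 8 (lower bound: χ ≥ ω).
The clique on [0, 1, 2, 4, 6, 15, 16, 17] has size 8, forcing χ ≥ 8, and the coloring below uses 8 colors, so χ(G) = 8.
A valid 8-coloring: color 1: [6]; color 2: [16]; color 3: [15]; color 4: [2]; color 5: [17]; color 6: [0]; color 7: [1]; color 8: [4, 13].

χ(G) = 8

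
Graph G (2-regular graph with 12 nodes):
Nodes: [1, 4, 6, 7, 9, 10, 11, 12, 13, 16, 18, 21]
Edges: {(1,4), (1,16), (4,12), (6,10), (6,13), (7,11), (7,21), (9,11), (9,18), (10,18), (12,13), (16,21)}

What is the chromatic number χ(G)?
χ(G) = 2

Clique number ω(G) = 2 (lower bound: χ ≥ ω).
The graph is bipartite (no odd cycle), so 2 colors suffice: χ(G) = 2.
A valid 2-coloring: color 1: [4, 7, 9, 10, 13, 16]; color 2: [1, 6, 11, 12, 18, 21].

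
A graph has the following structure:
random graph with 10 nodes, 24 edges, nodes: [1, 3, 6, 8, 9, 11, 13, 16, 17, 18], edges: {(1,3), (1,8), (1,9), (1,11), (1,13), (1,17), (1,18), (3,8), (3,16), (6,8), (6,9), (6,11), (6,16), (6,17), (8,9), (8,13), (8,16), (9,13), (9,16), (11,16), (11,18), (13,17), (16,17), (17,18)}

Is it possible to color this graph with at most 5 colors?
Yes, G is 5-colorable

A valid 5-coloring: color 1: [1, 16]; color 2: [8, 11, 17]; color 3: [3, 9, 18]; color 4: [6, 13].
(χ(G) = 4 ≤ 5.)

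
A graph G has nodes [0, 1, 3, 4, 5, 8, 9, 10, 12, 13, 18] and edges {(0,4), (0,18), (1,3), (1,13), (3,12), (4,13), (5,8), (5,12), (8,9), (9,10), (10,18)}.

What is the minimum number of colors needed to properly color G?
Clique number ω(G) = 2 (lower bound: χ ≥ ω).
Odd cycle [0, 18, 10, 9, 8, 5, 12, 3, 1, 13, 4] needs 3 colors (χ ≥ 3).
The coloring below uses 3 colors, so χ(G) = 3.
A valid 3-coloring: color 1: [0, 8, 10, 12, 13]; color 2: [3, 4, 5, 9, 18]; color 3: [1].

χ(G) = 3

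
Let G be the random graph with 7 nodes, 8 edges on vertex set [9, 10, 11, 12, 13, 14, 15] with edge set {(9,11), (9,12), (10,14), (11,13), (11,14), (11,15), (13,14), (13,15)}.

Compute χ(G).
Clique number ω(G) = 3 (lower bound: χ ≥ ω).
The clique on [11, 13, 14] has size 3, forcing χ ≥ 3, and the coloring below uses 3 colors, so χ(G) = 3.
A valid 3-coloring: color 1: [10, 11, 12]; color 2: [9, 13]; color 3: [14, 15].

χ(G) = 3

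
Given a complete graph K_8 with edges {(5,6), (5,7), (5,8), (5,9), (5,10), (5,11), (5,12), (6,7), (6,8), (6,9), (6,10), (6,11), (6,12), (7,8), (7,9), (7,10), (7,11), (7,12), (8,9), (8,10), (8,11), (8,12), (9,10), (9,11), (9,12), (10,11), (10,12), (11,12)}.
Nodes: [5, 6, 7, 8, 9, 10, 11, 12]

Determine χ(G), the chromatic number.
Clique number ω(G) = 8 (lower bound: χ ≥ ω).
The clique on [5, 6, 7, 8, 9, 10, 11, 12] has size 8, forcing χ ≥ 8, and the coloring below uses 8 colors, so χ(G) = 8.
A valid 8-coloring: color 1: [10]; color 2: [11]; color 3: [6]; color 4: [12]; color 5: [8]; color 6: [9]; color 7: [5]; color 8: [7].

χ(G) = 8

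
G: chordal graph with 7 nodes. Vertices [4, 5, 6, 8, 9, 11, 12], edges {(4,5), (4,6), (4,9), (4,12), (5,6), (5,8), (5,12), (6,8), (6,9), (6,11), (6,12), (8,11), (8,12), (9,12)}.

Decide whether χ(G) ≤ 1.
The clique on vertices [5, 6, 8, 12] has size 4 > 1, so it alone needs 4 colors.

No, G is not 1-colorable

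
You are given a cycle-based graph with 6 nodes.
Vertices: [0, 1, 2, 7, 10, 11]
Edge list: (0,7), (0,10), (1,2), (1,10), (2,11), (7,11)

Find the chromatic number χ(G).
Clique number ω(G) = 2 (lower bound: χ ≥ ω).
The graph is bipartite (no odd cycle), so 2 colors suffice: χ(G) = 2.
A valid 2-coloring: color 1: [2, 7, 10]; color 2: [0, 1, 11].

χ(G) = 2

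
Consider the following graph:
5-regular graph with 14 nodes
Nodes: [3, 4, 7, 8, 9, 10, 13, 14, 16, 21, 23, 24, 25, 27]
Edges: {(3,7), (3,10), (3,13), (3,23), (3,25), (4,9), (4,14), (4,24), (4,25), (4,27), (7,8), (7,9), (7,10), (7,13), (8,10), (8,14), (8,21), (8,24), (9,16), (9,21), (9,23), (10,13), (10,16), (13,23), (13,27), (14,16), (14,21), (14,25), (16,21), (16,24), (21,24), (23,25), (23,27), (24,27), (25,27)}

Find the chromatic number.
χ(G) = 4

Clique number ω(G) = 4 (lower bound: χ ≥ ω).
The clique on [3, 7, 10, 13] has size 4, forcing χ ≥ 4, and the coloring below uses 4 colors, so χ(G) = 4.
A valid 4-coloring: color 1: [7, 24, 25]; color 2: [3, 9, 14, 27]; color 3: [4, 8, 13, 16]; color 4: [10, 21, 23].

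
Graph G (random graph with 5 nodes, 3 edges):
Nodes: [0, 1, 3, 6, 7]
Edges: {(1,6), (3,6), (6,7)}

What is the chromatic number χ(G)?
χ(G) = 2

Clique number ω(G) = 2 (lower bound: χ ≥ ω).
The graph is bipartite (no odd cycle), so 2 colors suffice: χ(G) = 2.
A valid 2-coloring: color 1: [0, 6]; color 2: [1, 3, 7].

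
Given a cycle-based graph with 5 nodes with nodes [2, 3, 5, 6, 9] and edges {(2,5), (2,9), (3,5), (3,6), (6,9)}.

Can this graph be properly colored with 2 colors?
No, G is not 2-colorable

Odd cycle [5, 2, 9, 6, 3] needs 3 colors (χ ≥ 3).
Hence χ(G) ≥ 3 > 2, so no proper 2-coloring exists.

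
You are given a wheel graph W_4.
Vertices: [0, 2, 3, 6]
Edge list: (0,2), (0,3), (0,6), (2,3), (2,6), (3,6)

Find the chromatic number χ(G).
Clique number ω(G) = 4 (lower bound: χ ≥ ω).
The clique on [0, 2, 3, 6] has size 4, forcing χ ≥ 4, and the coloring below uses 4 colors, so χ(G) = 4.
A valid 4-coloring: color 1: [0]; color 2: [6]; color 3: [3]; color 4: [2].

χ(G) = 4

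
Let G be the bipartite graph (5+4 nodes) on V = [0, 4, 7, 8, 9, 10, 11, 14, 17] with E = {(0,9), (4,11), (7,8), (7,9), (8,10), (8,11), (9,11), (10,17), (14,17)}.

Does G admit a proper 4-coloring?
A valid 4-coloring: color 1: [0, 7, 10, 11, 14]; color 2: [4, 8, 9, 17].
(χ(G) = 2 ≤ 4.)

Yes, G is 4-colorable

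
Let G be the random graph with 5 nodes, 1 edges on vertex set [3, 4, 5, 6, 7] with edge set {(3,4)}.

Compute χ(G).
χ(G) = 2

Clique number ω(G) = 2 (lower bound: χ ≥ ω).
The graph is bipartite (no odd cycle), so 2 colors suffice: χ(G) = 2.
A valid 2-coloring: color 1: [3, 5, 6, 7]; color 2: [4].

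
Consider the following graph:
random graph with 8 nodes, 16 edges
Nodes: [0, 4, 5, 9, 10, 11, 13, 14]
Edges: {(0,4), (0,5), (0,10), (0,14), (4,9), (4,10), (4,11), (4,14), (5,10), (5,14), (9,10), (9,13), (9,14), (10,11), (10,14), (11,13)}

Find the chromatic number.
χ(G) = 4

Clique number ω(G) = 4 (lower bound: χ ≥ ω).
The clique on [0, 4, 10, 14] has size 4, forcing χ ≥ 4, and the coloring below uses 4 colors, so χ(G) = 4.
A valid 4-coloring: color 1: [10, 13]; color 2: [4, 5]; color 3: [11, 14]; color 4: [0, 9].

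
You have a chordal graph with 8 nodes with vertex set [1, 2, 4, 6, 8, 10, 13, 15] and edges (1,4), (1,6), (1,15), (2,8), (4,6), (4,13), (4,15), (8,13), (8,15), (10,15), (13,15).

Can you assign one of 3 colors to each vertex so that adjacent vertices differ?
Yes, G is 3-colorable

A valid 3-coloring: color 1: [2, 6, 15]; color 2: [4, 8, 10]; color 3: [1, 13].
(χ(G) = 3 ≤ 3.)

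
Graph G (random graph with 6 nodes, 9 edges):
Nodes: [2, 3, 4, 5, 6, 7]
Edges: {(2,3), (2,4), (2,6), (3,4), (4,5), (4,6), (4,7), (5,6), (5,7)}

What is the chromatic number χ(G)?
Clique number ω(G) = 3 (lower bound: χ ≥ ω).
The clique on [2, 3, 4] has size 3, forcing χ ≥ 3, and the coloring below uses 3 colors, so χ(G) = 3.
A valid 3-coloring: color 1: [4]; color 2: [2, 5]; color 3: [3, 6, 7].

χ(G) = 3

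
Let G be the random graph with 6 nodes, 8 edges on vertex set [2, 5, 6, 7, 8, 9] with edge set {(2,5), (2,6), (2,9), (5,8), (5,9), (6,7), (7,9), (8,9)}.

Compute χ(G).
Clique number ω(G) = 3 (lower bound: χ ≥ ω).
The clique on [5, 8, 9] has size 3, forcing χ ≥ 3, and the coloring below uses 3 colors, so χ(G) = 3.
A valid 3-coloring: color 1: [6, 9]; color 2: [5, 7]; color 3: [2, 8].

χ(G) = 3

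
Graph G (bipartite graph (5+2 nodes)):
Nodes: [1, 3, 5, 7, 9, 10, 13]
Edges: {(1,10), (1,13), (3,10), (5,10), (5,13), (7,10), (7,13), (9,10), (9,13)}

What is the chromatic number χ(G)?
χ(G) = 2

Clique number ω(G) = 2 (lower bound: χ ≥ ω).
The graph is bipartite (no odd cycle), so 2 colors suffice: χ(G) = 2.
A valid 2-coloring: color 1: [10, 13]; color 2: [1, 3, 5, 7, 9].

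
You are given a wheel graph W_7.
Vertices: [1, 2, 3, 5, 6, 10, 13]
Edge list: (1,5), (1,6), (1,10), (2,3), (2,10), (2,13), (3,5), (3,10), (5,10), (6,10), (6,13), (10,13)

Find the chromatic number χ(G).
χ(G) = 3

Clique number ω(G) = 3 (lower bound: χ ≥ ω).
The clique on [1, 5, 10] has size 3, forcing χ ≥ 3, and the coloring below uses 3 colors, so χ(G) = 3.
A valid 3-coloring: color 1: [10]; color 2: [1, 3, 13]; color 3: [2, 5, 6].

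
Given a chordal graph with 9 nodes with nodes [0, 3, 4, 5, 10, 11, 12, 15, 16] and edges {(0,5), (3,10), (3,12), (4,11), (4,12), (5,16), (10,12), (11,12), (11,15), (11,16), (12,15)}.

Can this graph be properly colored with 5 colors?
Yes, G is 5-colorable

A valid 5-coloring: color 1: [0, 12, 16]; color 2: [3, 5, 11]; color 3: [4, 10, 15].
(χ(G) = 3 ≤ 5.)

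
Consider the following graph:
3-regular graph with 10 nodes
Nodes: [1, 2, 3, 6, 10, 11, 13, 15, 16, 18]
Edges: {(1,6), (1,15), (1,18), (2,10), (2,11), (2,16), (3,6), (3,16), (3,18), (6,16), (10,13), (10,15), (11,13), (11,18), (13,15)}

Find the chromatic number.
χ(G) = 3

Clique number ω(G) = 3 (lower bound: χ ≥ ω).
The clique on [3, 6, 16] has size 3, forcing χ ≥ 3, and the coloring below uses 3 colors, so χ(G) = 3.
A valid 3-coloring: color 1: [2, 6, 15, 18]; color 2: [1, 10, 11, 16]; color 3: [3, 13].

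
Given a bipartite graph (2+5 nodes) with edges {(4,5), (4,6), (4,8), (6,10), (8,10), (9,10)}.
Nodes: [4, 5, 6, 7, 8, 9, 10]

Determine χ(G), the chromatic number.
χ(G) = 2

Clique number ω(G) = 2 (lower bound: χ ≥ ω).
The graph is bipartite (no odd cycle), so 2 colors suffice: χ(G) = 2.
A valid 2-coloring: color 1: [4, 7, 10]; color 2: [5, 6, 8, 9].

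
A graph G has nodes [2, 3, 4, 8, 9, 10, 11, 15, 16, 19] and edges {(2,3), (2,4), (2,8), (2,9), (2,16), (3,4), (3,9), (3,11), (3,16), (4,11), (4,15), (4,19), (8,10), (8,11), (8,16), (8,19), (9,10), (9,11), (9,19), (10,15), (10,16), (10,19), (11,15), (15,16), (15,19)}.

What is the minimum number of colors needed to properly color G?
χ(G) = 4

Clique number ω(G) = 3 (lower bound: χ ≥ ω).
Suppose a proper 3-coloring c exists. The clique [2, 3, 4] takes 3 distinct colors; by symmetry let c(2) = 1, c(3) = 2, c(4) = 3.
- Vertex 9: neighbors [2, 3] already have colors [1, 2] ⇒ c(9) = 3.
- Vertex 16: neighbors [2, 3] already have colors [1, 2] ⇒ c(16) = 3.
- Vertex 8: neighbors [2, 16] already have colors [1, 3] ⇒ c(8) = 2.
- Vertex 10: neighbors [8, 9] already have colors [2, 3] ⇒ c(10) = 1.
- Vertex 19: neighbors [10, 8, 4] already have colors [1, 2, 3] — all 3 colors blocked. Contradiction.
The forced assignments end in a contradiction, so G has no proper 3-coloring (χ ≥ 4).
The coloring below uses 4 colors, so χ(G) = 4.
A valid 4-coloring: color 1: [2, 10, 11]; color 2: [16, 19]; color 3: [3, 8, 15]; color 4: [4, 9].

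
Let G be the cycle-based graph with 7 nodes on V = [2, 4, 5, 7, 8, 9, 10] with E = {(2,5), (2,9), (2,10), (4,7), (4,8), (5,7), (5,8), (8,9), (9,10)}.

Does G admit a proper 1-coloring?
The clique on vertices [2, 9, 10] has size 3 > 1, so it alone needs 3 colors.

No, G is not 1-colorable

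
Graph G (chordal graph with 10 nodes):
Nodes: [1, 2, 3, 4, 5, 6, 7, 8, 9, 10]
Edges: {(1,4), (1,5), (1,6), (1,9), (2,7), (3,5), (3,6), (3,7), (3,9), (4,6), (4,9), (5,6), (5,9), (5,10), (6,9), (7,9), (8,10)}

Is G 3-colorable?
The clique on vertices [1, 4, 6, 9] has size 4 > 3, so it alone needs 4 colors.

No, G is not 3-colorable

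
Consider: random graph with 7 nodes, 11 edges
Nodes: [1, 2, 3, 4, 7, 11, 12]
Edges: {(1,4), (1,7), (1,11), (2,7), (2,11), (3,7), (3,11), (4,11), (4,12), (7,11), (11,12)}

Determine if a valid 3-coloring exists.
Yes, G is 3-colorable

A valid 3-coloring: color 1: [11]; color 2: [4, 7]; color 3: [1, 2, 3, 12].
(χ(G) = 3 ≤ 3.)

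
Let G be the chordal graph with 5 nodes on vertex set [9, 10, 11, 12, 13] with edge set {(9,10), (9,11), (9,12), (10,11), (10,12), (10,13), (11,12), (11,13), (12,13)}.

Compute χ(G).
Clique number ω(G) = 4 (lower bound: χ ≥ ω).
The clique on [9, 10, 11, 12] has size 4, forcing χ ≥ 4, and the coloring below uses 4 colors, so χ(G) = 4.
A valid 4-coloring: color 1: [12]; color 2: [11]; color 3: [10]; color 4: [9, 13].

χ(G) = 4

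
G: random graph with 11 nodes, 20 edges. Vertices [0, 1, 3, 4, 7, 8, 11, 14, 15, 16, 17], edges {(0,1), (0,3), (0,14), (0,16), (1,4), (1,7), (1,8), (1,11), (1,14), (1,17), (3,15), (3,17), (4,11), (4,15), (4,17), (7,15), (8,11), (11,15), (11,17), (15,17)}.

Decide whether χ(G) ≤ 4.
A valid 4-coloring: color 1: [1, 15, 16]; color 2: [0, 7, 8, 17]; color 3: [3, 11, 14]; color 4: [4].
(χ(G) = 4 ≤ 4.)

Yes, G is 4-colorable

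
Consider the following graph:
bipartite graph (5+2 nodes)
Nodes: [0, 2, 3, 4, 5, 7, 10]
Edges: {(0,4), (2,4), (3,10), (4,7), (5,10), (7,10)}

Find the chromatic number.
Clique number ω(G) = 2 (lower bound: χ ≥ ω).
The graph is bipartite (no odd cycle), so 2 colors suffice: χ(G) = 2.
A valid 2-coloring: color 1: [4, 10]; color 2: [0, 2, 3, 5, 7].

χ(G) = 2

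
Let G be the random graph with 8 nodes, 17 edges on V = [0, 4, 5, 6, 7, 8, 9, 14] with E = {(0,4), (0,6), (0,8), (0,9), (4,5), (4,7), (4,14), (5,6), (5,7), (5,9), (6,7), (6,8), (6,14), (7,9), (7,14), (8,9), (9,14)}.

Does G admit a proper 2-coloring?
No, G is not 2-colorable

The clique on vertices [0, 8, 9] has size 3 > 2, so it alone needs 3 colors.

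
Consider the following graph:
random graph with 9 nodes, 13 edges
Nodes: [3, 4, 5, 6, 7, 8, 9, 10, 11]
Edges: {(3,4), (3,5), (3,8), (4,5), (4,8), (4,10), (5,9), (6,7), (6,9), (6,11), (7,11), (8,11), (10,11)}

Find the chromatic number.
χ(G) = 3

Clique number ω(G) = 3 (lower bound: χ ≥ ω).
The clique on [3, 4, 8] has size 3, forcing χ ≥ 3, and the coloring below uses 3 colors, so χ(G) = 3.
A valid 3-coloring: color 1: [4, 9, 11]; color 2: [5, 6, 8, 10]; color 3: [3, 7].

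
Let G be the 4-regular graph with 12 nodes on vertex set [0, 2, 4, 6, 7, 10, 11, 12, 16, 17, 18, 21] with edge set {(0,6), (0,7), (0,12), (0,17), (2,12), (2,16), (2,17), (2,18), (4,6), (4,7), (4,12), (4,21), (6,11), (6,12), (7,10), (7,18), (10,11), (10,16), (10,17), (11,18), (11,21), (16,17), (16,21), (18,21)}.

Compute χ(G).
Clique number ω(G) = 3 (lower bound: χ ≥ ω).
The clique on [0, 6, 12] has size 3, forcing χ ≥ 3, and the coloring below uses 3 colors, so χ(G) = 3.
A valid 3-coloring: color 1: [0, 4, 16, 18]; color 2: [7, 11, 12, 17]; color 3: [2, 6, 10, 21].

χ(G) = 3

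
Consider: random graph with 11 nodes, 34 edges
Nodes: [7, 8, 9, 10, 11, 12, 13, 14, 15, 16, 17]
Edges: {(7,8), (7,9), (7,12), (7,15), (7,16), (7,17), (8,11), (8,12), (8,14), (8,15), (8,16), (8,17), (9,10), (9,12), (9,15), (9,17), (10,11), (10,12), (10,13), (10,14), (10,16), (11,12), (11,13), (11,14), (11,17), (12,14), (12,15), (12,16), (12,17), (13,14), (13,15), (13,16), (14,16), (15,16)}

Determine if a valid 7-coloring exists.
Yes, G is 7-colorable

A valid 7-coloring: color 1: [12, 13]; color 2: [8, 10]; color 3: [9, 11, 16]; color 4: [7, 14]; color 5: [15, 17].
(χ(G) = 5 ≤ 7.)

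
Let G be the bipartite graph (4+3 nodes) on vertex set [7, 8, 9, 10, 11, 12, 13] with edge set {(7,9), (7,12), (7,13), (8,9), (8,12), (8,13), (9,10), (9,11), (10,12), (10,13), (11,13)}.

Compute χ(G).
Clique number ω(G) = 2 (lower bound: χ ≥ ω).
The graph is bipartite (no odd cycle), so 2 colors suffice: χ(G) = 2.
A valid 2-coloring: color 1: [9, 12, 13]; color 2: [7, 8, 10, 11].

χ(G) = 2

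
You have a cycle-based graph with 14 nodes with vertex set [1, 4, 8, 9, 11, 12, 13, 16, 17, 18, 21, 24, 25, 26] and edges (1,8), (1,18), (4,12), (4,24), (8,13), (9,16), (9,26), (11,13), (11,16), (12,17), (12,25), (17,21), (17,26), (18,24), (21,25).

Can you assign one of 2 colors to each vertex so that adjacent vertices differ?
Yes, G is 2-colorable

A valid 2-coloring: color 1: [1, 12, 13, 16, 21, 24, 26]; color 2: [4, 8, 9, 11, 17, 18, 25].
(χ(G) = 2 ≤ 2.)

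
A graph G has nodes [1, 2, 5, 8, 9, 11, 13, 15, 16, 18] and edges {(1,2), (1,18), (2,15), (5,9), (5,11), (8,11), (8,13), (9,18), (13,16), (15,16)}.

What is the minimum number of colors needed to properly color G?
χ(G) = 2

Clique number ω(G) = 2 (lower bound: χ ≥ ω).
The graph is bipartite (no odd cycle), so 2 colors suffice: χ(G) = 2.
A valid 2-coloring: color 1: [2, 5, 8, 16, 18]; color 2: [1, 9, 11, 13, 15].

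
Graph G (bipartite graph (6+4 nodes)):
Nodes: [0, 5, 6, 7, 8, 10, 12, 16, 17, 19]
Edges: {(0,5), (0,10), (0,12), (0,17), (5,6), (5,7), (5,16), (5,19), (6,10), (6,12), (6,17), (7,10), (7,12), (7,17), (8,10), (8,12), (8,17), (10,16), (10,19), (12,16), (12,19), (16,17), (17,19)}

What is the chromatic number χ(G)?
χ(G) = 2

Clique number ω(G) = 2 (lower bound: χ ≥ ω).
The graph is bipartite (no odd cycle), so 2 colors suffice: χ(G) = 2.
A valid 2-coloring: color 1: [5, 10, 12, 17]; color 2: [0, 6, 7, 8, 16, 19].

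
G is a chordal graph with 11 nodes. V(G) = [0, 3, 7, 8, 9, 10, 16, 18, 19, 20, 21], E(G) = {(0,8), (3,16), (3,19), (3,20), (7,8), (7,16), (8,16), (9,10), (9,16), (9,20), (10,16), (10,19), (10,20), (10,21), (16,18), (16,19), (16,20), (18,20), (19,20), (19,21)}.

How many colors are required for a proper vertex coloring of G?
χ(G) = 4

Clique number ω(G) = 4 (lower bound: χ ≥ ω).
The clique on [9, 10, 16, 20] has size 4, forcing χ ≥ 4, and the coloring below uses 4 colors, so χ(G) = 4.
A valid 4-coloring: color 1: [0, 16, 21]; color 2: [8, 20]; color 3: [3, 7, 10, 18]; color 4: [9, 19].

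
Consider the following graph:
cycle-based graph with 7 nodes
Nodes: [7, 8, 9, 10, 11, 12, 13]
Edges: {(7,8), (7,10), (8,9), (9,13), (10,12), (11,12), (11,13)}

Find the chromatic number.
χ(G) = 3

Clique number ω(G) = 2 (lower bound: χ ≥ ω).
Odd cycle [12, 10, 7, 8, 9, 13, 11] needs 3 colors (χ ≥ 3).
The coloring below uses 3 colors, so χ(G) = 3.
A valid 3-coloring: color 1: [7, 12, 13]; color 2: [8, 10, 11]; color 3: [9].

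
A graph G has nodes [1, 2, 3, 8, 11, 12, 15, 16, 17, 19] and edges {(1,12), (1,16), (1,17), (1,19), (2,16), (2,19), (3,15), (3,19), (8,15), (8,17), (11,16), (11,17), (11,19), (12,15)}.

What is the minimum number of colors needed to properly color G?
Clique number ω(G) = 2 (lower bound: χ ≥ ω).
Odd cycle [1, 12, 15, 8, 17] needs 3 colors (χ ≥ 3).
The coloring below uses 3 colors, so χ(G) = 3.
A valid 3-coloring: color 1: [1, 2, 3, 8, 11]; color 2: [15, 16, 17, 19]; color 3: [12].

χ(G) = 3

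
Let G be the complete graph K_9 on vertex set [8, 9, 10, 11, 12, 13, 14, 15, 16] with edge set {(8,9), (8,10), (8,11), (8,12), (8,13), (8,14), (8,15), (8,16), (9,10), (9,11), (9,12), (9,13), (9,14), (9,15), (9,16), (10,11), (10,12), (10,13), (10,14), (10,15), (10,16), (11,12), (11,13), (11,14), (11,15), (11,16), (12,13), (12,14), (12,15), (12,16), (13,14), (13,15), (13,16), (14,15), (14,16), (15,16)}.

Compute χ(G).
χ(G) = 9

Clique number ω(G) = 9 (lower bound: χ ≥ ω).
The clique on [8, 9, 10, 11, 12, 13, 14, 15, 16] has size 9, forcing χ ≥ 9, and the coloring below uses 9 colors, so χ(G) = 9.
A valid 9-coloring: color 1: [9]; color 2: [10]; color 3: [8]; color 4: [14]; color 5: [12]; color 6: [16]; color 7: [13]; color 8: [11]; color 9: [15].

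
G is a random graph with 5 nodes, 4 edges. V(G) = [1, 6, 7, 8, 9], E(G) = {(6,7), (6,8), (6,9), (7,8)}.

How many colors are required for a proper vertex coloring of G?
Clique number ω(G) = 3 (lower bound: χ ≥ ω).
The clique on [6, 7, 8] has size 3, forcing χ ≥ 3, and the coloring below uses 3 colors, so χ(G) = 3.
A valid 3-coloring: color 1: [1, 6]; color 2: [8, 9]; color 3: [7].

χ(G) = 3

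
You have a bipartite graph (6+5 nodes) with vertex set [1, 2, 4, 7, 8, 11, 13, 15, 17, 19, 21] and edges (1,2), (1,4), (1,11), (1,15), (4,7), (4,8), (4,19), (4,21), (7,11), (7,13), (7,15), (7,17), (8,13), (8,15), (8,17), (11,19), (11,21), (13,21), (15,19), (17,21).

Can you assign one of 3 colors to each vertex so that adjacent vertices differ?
A valid 3-coloring: color 1: [2, 4, 11, 13, 15, 17]; color 2: [1, 7, 8, 19, 21].
(χ(G) = 2 ≤ 3.)

Yes, G is 3-colorable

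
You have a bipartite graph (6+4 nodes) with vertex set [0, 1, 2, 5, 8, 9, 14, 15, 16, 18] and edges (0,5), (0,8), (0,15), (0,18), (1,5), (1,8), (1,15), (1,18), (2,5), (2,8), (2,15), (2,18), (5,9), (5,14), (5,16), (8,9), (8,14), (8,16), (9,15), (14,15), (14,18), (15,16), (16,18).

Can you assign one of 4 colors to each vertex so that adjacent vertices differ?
Yes, G is 4-colorable

A valid 4-coloring: color 1: [5, 8, 15, 18]; color 2: [0, 1, 2, 9, 14, 16].
(χ(G) = 2 ≤ 4.)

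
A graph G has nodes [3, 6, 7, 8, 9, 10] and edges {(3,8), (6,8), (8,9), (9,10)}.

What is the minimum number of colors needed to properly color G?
Clique number ω(G) = 2 (lower bound: χ ≥ ω).
The graph is bipartite (no odd cycle), so 2 colors suffice: χ(G) = 2.
A valid 2-coloring: color 1: [7, 8, 10]; color 2: [3, 6, 9].

χ(G) = 2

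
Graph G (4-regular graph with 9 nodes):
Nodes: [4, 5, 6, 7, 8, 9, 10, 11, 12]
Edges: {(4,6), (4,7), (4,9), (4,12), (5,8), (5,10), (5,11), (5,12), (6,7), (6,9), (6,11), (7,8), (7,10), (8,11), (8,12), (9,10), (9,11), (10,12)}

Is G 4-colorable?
A valid 4-coloring: color 1: [4, 10, 11]; color 2: [7, 9, 12]; color 3: [6, 8]; color 4: [5].
(χ(G) = 4 ≤ 4.)

Yes, G is 4-colorable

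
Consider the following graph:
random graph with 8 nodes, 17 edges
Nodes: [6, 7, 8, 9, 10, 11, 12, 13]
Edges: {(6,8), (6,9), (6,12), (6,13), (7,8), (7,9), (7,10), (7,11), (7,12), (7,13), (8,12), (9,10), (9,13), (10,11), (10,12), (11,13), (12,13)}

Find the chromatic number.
χ(G) = 3

Clique number ω(G) = 3 (lower bound: χ ≥ ω).
The clique on [6, 9, 13] has size 3, forcing χ ≥ 3, and the coloring below uses 3 colors, so χ(G) = 3.
A valid 3-coloring: color 1: [6, 7]; color 2: [8, 10, 13]; color 3: [9, 11, 12].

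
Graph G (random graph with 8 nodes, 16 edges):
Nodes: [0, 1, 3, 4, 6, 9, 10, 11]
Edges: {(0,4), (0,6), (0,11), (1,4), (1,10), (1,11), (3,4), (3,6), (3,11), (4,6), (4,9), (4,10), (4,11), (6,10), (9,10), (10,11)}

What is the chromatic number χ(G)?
Clique number ω(G) = 4 (lower bound: χ ≥ ω).
The clique on [1, 4, 10, 11] has size 4, forcing χ ≥ 4, and the coloring below uses 4 colors, so χ(G) = 4.
A valid 4-coloring: color 1: [4]; color 2: [6, 9, 11]; color 3: [0, 3, 10]; color 4: [1].

χ(G) = 4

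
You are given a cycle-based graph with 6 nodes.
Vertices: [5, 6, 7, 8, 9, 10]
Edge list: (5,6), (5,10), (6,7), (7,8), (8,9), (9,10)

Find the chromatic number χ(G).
Clique number ω(G) = 2 (lower bound: χ ≥ ω).
The graph is bipartite (no odd cycle), so 2 colors suffice: χ(G) = 2.
A valid 2-coloring: color 1: [5, 7, 9]; color 2: [6, 8, 10].

χ(G) = 2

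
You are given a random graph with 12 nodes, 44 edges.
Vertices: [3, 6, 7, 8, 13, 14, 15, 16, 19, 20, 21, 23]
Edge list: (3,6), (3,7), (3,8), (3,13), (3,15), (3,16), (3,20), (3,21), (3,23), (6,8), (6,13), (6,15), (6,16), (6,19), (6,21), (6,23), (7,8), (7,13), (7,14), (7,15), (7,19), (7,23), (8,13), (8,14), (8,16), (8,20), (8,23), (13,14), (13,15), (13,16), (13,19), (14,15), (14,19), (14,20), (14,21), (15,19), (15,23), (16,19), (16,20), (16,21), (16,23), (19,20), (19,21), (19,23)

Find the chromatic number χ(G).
Clique number ω(G) = 5 (lower bound: χ ≥ ω).
The clique on [7, 13, 14, 15, 19] has size 5, forcing χ ≥ 5, and the coloring below uses 5 colors, so χ(G) = 5.
A valid 5-coloring: color 1: [3, 19]; color 2: [13, 20, 21, 23]; color 3: [6, 14]; color 4: [7, 16]; color 5: [8, 15].

χ(G) = 5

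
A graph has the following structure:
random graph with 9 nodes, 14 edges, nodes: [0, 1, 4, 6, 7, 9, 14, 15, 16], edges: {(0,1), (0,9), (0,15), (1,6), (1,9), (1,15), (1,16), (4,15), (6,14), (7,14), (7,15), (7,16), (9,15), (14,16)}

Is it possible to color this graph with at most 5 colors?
A valid 5-coloring: color 1: [6, 15, 16]; color 2: [1, 4, 14]; color 3: [0, 7]; color 4: [9].
(χ(G) = 4 ≤ 5.)

Yes, G is 5-colorable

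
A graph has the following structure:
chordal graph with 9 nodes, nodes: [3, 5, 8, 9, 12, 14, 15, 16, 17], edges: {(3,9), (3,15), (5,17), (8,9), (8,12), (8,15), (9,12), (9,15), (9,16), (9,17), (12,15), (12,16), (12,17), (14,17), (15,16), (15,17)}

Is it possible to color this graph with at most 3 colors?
No, G is not 3-colorable

The clique on vertices [8, 9, 12, 15] has size 4 > 3, so it alone needs 4 colors.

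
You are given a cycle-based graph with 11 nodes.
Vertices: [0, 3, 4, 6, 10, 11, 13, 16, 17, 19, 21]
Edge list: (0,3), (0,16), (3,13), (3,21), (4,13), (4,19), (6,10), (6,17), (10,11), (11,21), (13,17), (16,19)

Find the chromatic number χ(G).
Clique number ω(G) = 2 (lower bound: χ ≥ ω).
Odd cycle [21, 11, 10, 6, 17, 13, 3] needs 3 colors (χ ≥ 3).
The coloring below uses 3 colors, so χ(G) = 3.
A valid 3-coloring: color 1: [3, 4, 6, 11, 16]; color 2: [0, 10, 13, 19, 21]; color 3: [17].

χ(G) = 3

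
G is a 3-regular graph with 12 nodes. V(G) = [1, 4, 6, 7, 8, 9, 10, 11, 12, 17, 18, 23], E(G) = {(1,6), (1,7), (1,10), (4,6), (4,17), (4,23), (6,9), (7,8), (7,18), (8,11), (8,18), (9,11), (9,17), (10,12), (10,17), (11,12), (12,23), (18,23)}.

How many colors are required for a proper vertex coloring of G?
χ(G) = 3

Clique number ω(G) = 3 (lower bound: χ ≥ ω).
The clique on [7, 8, 18] has size 3, forcing χ ≥ 3, and the coloring below uses 3 colors, so χ(G) = 3.
A valid 3-coloring: color 1: [1, 4, 9, 12, 18]; color 2: [6, 7, 10, 11, 23]; color 3: [8, 17].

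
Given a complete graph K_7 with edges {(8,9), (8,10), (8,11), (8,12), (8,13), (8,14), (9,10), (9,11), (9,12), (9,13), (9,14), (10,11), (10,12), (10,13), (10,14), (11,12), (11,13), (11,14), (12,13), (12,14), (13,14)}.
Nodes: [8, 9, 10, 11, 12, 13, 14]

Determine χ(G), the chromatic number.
Clique number ω(G) = 7 (lower bound: χ ≥ ω).
The clique on [8, 9, 10, 11, 12, 13, 14] has size 7, forcing χ ≥ 7, and the coloring below uses 7 colors, so χ(G) = 7.
A valid 7-coloring: color 1: [8]; color 2: [9]; color 3: [14]; color 4: [10]; color 5: [12]; color 6: [13]; color 7: [11].

χ(G) = 7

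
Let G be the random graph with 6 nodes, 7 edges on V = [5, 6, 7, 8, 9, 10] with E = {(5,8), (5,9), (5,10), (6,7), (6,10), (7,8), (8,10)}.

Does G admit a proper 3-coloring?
Yes, G is 3-colorable

A valid 3-coloring: color 1: [6, 8, 9]; color 2: [7, 10]; color 3: [5].
(χ(G) = 3 ≤ 3.)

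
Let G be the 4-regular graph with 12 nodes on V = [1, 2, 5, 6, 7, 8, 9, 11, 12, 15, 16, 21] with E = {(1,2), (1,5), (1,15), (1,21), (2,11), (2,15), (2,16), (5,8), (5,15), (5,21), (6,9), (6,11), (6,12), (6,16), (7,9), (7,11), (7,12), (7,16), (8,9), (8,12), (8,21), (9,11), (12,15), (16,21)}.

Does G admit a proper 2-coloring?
No, G is not 2-colorable

The clique on vertices [1, 2, 15] has size 3 > 2, so it alone needs 3 colors.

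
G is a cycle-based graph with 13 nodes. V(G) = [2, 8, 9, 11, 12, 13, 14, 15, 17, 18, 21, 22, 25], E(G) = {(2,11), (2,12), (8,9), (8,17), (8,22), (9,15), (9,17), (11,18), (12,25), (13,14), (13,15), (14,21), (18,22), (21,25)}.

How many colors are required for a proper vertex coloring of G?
χ(G) = 3

Clique number ω(G) = 3 (lower bound: χ ≥ ω).
The clique on [8, 9, 17] has size 3, forcing χ ≥ 3, and the coloring below uses 3 colors, so χ(G) = 3.
A valid 3-coloring: color 1: [2, 8, 14, 15, 18, 25]; color 2: [9, 11, 12, 13, 21, 22]; color 3: [17].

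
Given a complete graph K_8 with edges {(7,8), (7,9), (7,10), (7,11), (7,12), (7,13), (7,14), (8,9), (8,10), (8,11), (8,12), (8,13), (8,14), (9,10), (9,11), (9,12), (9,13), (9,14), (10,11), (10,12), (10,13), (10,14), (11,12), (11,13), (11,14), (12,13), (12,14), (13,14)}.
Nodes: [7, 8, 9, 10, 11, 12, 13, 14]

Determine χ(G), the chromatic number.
Clique number ω(G) = 8 (lower bound: χ ≥ ω).
The clique on [7, 8, 9, 10, 11, 12, 13, 14] has size 8, forcing χ ≥ 8, and the coloring below uses 8 colors, so χ(G) = 8.
A valid 8-coloring: color 1: [10]; color 2: [7]; color 3: [11]; color 4: [12]; color 5: [14]; color 6: [9]; color 7: [8]; color 8: [13].

χ(G) = 8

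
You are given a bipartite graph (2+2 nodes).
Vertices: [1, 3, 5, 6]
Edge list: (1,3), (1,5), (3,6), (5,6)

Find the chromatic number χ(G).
Clique number ω(G) = 2 (lower bound: χ ≥ ω).
The graph is bipartite (no odd cycle), so 2 colors suffice: χ(G) = 2.
A valid 2-coloring: color 1: [3, 5]; color 2: [1, 6].

χ(G) = 2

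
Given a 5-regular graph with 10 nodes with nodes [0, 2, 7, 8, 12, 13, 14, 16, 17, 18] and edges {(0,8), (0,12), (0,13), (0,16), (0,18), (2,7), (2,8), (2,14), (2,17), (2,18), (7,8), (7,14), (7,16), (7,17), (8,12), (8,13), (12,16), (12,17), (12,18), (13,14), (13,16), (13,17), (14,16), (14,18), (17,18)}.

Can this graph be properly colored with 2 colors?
No, G is not 2-colorable

The clique on vertices [0, 8, 12] has size 3 > 2, so it alone needs 3 colors.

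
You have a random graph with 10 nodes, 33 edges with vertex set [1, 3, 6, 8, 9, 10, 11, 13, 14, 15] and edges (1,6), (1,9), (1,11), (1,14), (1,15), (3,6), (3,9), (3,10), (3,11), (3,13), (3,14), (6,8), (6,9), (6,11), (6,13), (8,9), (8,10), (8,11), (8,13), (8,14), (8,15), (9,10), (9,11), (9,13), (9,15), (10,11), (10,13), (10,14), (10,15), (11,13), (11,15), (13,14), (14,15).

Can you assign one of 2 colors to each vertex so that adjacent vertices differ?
No, G is not 2-colorable

The clique on vertices [8, 9, 10, 11, 13] has size 5 > 2, so it alone needs 5 colors.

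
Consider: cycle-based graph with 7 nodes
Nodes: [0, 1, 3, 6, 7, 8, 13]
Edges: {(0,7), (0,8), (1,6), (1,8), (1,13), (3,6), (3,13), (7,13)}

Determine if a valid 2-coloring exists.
No, G is not 2-colorable

Odd cycle [7, 0, 8, 1, 13] needs 3 colors (χ ≥ 3).
Hence χ(G) ≥ 3 > 2, so no proper 2-coloring exists.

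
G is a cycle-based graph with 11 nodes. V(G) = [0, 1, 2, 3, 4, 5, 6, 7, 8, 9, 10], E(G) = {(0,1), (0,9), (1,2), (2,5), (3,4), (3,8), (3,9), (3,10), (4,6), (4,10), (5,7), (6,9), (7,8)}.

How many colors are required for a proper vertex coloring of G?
χ(G) = 3

Clique number ω(G) = 3 (lower bound: χ ≥ ω).
The clique on [3, 4, 10] has size 3, forcing χ ≥ 3, and the coloring below uses 3 colors, so χ(G) = 3.
A valid 3-coloring: color 1: [0, 2, 3, 6, 7]; color 2: [1, 4, 5, 8, 9]; color 3: [10].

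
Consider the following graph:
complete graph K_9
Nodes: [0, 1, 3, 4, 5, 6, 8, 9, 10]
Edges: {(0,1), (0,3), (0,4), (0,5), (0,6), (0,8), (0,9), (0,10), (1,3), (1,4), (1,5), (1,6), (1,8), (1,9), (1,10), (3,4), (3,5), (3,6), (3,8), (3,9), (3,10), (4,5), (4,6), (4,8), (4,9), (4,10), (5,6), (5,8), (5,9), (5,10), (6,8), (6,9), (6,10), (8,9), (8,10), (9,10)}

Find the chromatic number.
χ(G) = 9

Clique number ω(G) = 9 (lower bound: χ ≥ ω).
The clique on [0, 1, 3, 4, 5, 6, 8, 9, 10] has size 9, forcing χ ≥ 9, and the coloring below uses 9 colors, so χ(G) = 9.
A valid 9-coloring: color 1: [0]; color 2: [1]; color 3: [6]; color 4: [5]; color 5: [3]; color 6: [9]; color 7: [4]; color 8: [10]; color 9: [8].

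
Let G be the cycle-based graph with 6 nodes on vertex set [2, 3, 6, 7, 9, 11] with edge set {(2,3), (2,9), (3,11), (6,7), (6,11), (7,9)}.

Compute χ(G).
Clique number ω(G) = 2 (lower bound: χ ≥ ω).
The graph is bipartite (no odd cycle), so 2 colors suffice: χ(G) = 2.
A valid 2-coloring: color 1: [2, 7, 11]; color 2: [3, 6, 9].

χ(G) = 2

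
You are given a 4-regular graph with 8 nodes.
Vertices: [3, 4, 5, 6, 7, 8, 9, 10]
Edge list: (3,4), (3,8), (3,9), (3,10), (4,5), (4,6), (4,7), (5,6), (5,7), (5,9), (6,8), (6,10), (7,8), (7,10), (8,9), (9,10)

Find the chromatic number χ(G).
χ(G) = 3

Clique number ω(G) = 3 (lower bound: χ ≥ ω).
The clique on [3, 8, 9] has size 3, forcing χ ≥ 3, and the coloring below uses 3 colors, so χ(G) = 3.
A valid 3-coloring: color 1: [6, 7, 9]; color 2: [4, 8, 10]; color 3: [3, 5].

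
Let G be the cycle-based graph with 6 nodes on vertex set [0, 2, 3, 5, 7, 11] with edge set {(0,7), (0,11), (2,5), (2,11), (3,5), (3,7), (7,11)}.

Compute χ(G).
Clique number ω(G) = 3 (lower bound: χ ≥ ω).
The clique on [0, 7, 11] has size 3, forcing χ ≥ 3, and the coloring below uses 3 colors, so χ(G) = 3.
A valid 3-coloring: color 1: [5, 11]; color 2: [2, 7]; color 3: [0, 3].

χ(G) = 3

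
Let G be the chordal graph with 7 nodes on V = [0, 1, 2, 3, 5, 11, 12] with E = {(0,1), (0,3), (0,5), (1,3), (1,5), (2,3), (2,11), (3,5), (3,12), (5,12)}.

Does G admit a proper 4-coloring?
A valid 4-coloring: color 1: [3, 11]; color 2: [2, 5]; color 3: [1, 12]; color 4: [0].
(χ(G) = 4 ≤ 4.)

Yes, G is 4-colorable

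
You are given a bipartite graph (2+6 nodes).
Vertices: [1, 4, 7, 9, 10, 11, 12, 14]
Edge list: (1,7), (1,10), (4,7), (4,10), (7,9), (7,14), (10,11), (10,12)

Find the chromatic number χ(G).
Clique number ω(G) = 2 (lower bound: χ ≥ ω).
The graph is bipartite (no odd cycle), so 2 colors suffice: χ(G) = 2.
A valid 2-coloring: color 1: [7, 10]; color 2: [1, 4, 9, 11, 12, 14].

χ(G) = 2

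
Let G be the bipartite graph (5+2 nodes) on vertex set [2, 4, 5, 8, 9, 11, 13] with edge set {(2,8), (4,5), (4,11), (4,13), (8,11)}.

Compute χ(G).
Clique number ω(G) = 2 (lower bound: χ ≥ ω).
The graph is bipartite (no odd cycle), so 2 colors suffice: χ(G) = 2.
A valid 2-coloring: color 1: [4, 8, 9]; color 2: [2, 5, 11, 13].

χ(G) = 2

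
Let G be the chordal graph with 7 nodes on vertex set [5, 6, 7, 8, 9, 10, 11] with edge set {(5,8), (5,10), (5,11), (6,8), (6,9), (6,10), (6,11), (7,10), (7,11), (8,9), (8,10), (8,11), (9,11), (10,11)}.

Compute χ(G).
χ(G) = 4

Clique number ω(G) = 4 (lower bound: χ ≥ ω).
The clique on [6, 8, 9, 11] has size 4, forcing χ ≥ 4, and the coloring below uses 4 colors, so χ(G) = 4.
A valid 4-coloring: color 1: [11]; color 2: [7, 8]; color 3: [9, 10]; color 4: [5, 6].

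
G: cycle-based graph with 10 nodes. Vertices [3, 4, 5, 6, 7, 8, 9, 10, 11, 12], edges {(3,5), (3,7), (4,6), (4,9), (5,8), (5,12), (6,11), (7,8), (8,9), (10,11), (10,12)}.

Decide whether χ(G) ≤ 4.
Yes, G is 4-colorable

A valid 4-coloring: color 1: [5, 6, 7, 9, 10]; color 2: [3, 4, 8, 11, 12].
(χ(G) = 2 ≤ 4.)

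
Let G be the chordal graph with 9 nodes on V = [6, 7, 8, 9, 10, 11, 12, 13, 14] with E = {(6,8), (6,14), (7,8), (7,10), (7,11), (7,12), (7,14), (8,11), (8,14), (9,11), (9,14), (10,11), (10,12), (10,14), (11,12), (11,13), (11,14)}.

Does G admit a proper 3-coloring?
No, G is not 3-colorable

The clique on vertices [7, 8, 11, 14] has size 4 > 3, so it alone needs 4 colors.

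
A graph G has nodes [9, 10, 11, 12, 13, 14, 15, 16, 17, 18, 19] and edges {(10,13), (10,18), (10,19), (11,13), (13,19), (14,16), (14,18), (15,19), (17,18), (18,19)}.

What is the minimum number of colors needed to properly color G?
χ(G) = 3

Clique number ω(G) = 3 (lower bound: χ ≥ ω).
The clique on [10, 13, 19] has size 3, forcing χ ≥ 3, and the coloring below uses 3 colors, so χ(G) = 3.
A valid 3-coloring: color 1: [9, 11, 12, 14, 17, 19]; color 2: [13, 15, 16, 18]; color 3: [10].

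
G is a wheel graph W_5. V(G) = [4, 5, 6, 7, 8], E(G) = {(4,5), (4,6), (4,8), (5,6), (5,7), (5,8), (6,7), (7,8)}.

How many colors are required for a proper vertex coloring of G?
χ(G) = 3

Clique number ω(G) = 3 (lower bound: χ ≥ ω).
The clique on [4, 5, 8] has size 3, forcing χ ≥ 3, and the coloring below uses 3 colors, so χ(G) = 3.
A valid 3-coloring: color 1: [5]; color 2: [6, 8]; color 3: [4, 7].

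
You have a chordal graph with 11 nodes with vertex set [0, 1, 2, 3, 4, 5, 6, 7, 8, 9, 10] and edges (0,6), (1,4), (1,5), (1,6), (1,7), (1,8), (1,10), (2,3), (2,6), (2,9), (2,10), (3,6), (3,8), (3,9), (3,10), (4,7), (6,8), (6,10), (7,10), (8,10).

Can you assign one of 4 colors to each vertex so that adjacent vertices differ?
A valid 4-coloring: color 1: [5, 6, 7, 9]; color 2: [0, 4, 10]; color 3: [1, 3]; color 4: [2, 8].
(χ(G) = 4 ≤ 4.)

Yes, G is 4-colorable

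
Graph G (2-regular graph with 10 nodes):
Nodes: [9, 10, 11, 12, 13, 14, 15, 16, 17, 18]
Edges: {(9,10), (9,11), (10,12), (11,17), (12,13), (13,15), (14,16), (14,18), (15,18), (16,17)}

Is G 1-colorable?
No, G is not 1-colorable

Edge (9,10) forces its endpoints to differ, so 1 color is not enough.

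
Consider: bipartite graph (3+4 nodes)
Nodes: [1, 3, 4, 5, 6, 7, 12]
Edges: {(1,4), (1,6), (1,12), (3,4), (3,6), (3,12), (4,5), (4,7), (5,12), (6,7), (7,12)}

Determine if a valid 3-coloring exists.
Yes, G is 3-colorable

A valid 3-coloring: color 1: [4, 6, 12]; color 2: [1, 3, 5, 7].
(χ(G) = 2 ≤ 3.)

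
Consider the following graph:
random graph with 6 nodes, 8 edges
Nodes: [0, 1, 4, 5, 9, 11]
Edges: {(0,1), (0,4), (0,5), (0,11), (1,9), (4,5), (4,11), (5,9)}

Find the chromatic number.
Clique number ω(G) = 3 (lower bound: χ ≥ ω).
The clique on [0, 4, 11] has size 3, forcing χ ≥ 3, and the coloring below uses 3 colors, so χ(G) = 3.
A valid 3-coloring: color 1: [0, 9]; color 2: [1, 4]; color 3: [5, 11].

χ(G) = 3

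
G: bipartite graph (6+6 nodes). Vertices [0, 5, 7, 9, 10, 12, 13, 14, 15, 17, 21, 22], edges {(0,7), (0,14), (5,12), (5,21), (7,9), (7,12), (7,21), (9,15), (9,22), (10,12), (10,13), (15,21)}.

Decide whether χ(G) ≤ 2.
A valid 2-coloring: color 1: [5, 7, 10, 14, 15, 17, 22]; color 2: [0, 9, 12, 13, 21].
(χ(G) = 2 ≤ 2.)

Yes, G is 2-colorable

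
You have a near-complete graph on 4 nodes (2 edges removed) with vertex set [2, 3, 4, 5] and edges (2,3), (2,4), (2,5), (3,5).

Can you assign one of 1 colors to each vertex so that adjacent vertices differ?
No, G is not 1-colorable

The clique on vertices [2, 3, 5] has size 3 > 1, so it alone needs 3 colors.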